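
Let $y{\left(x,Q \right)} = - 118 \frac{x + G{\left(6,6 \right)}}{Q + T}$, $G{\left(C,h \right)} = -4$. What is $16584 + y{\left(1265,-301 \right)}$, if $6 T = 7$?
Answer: $\frac{30727404}{1799} \approx 17080.0$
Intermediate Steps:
$T = \frac{7}{6}$ ($T = \frac{1}{6} \cdot 7 = \frac{7}{6} \approx 1.1667$)
$y{\left(x,Q \right)} = - \frac{118 \left(-4 + x\right)}{\frac{7}{6} + Q}$ ($y{\left(x,Q \right)} = - 118 \frac{x - 4}{Q + \frac{7}{6}} = - 118 \frac{-4 + x}{\frac{7}{6} + Q} = - \frac{118 \left(-4 + x\right)}{\frac{7}{6} + Q}$)
$16584 + y{\left(1265,-301 \right)} = 16584 + \frac{708 \left(4 - 1265\right)}{7 + 6 \left(-301\right)} = 16584 + \frac{708 \left(4 - 1265\right)}{7 - 1806} = 16584 + 708 \frac{1}{-1799} \left(-1261\right) = 16584 + 708 \left(- \frac{1}{1799}\right) \left(-1261\right) = 16584 + \frac{892788}{1799} = \frac{30727404}{1799}$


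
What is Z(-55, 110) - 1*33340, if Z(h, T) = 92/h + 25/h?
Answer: -1833817/55 ≈ -33342.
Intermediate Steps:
Z(h, T) = 117/h
Z(-55, 110) - 1*33340 = 117/(-55) - 1*33340 = 117*(-1/55) - 33340 = -117/55 - 33340 = -1833817/55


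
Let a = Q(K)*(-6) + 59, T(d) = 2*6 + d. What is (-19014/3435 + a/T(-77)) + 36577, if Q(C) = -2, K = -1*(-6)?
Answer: 544349992/14885 ≈ 36570.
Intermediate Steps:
K = 6
T(d) = 12 + d
a = 71 (a = -2*(-6) + 59 = 12 + 59 = 71)
(-19014/3435 + a/T(-77)) + 36577 = (-19014/3435 + 71/(12 - 77)) + 36577 = (-19014*1/3435 + 71/(-65)) + 36577 = (-6338/1145 + 71*(-1/65)) + 36577 = (-6338/1145 - 71/65) + 36577 = -98653/14885 + 36577 = 544349992/14885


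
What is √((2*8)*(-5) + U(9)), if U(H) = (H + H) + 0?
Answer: I*√62 ≈ 7.874*I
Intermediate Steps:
U(H) = 2*H (U(H) = 2*H + 0 = 2*H)
√((2*8)*(-5) + U(9)) = √((2*8)*(-5) + 2*9) = √(16*(-5) + 18) = √(-80 + 18) = √(-62) = I*√62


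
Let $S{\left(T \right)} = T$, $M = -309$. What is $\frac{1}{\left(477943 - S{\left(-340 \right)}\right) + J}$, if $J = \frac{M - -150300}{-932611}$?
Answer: $\frac{932611}{446051836922} \approx 2.0908 \cdot 10^{-6}$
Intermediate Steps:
$J = - \frac{149991}{932611}$ ($J = \frac{-309 - -150300}{-932611} = \left(-309 + 150300\right) \left(- \frac{1}{932611}\right) = 149991 \left(- \frac{1}{932611}\right) = - \frac{149991}{932611} \approx -0.16083$)
$\frac{1}{\left(477943 - S{\left(-340 \right)}\right) + J} = \frac{1}{\left(477943 - -340\right) - \frac{149991}{932611}} = \frac{1}{\left(477943 + 340\right) - \frac{149991}{932611}} = \frac{1}{478283 - \frac{149991}{932611}} = \frac{1}{\frac{446051836922}{932611}} = \frac{932611}{446051836922}$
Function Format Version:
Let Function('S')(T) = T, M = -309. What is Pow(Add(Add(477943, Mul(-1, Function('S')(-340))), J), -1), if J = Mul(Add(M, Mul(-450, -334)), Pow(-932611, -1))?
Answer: Rational(932611, 446051836922) ≈ 2.0908e-6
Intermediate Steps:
J = Rational(-149991, 932611) (J = Mul(Add(-309, Mul(-450, -334)), Pow(-932611, -1)) = Mul(Add(-309, 150300), Rational(-1, 932611)) = Mul(149991, Rational(-1, 932611)) = Rational(-149991, 932611) ≈ -0.16083)
Pow(Add(Add(477943, Mul(-1, Function('S')(-340))), J), -1) = Pow(Add(Add(477943, Mul(-1, -340)), Rational(-149991, 932611)), -1) = Pow(Add(Add(477943, 340), Rational(-149991, 932611)), -1) = Pow(Add(478283, Rational(-149991, 932611)), -1) = Pow(Rational(446051836922, 932611), -1) = Rational(932611, 446051836922)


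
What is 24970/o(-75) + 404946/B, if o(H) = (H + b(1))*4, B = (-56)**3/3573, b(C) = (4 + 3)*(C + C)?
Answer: -44677739209/5356288 ≈ -8341.2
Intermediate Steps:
b(C) = 14*C (b(C) = 7*(2*C) = 14*C)
B = -175616/3573 (B = -175616*1/3573 = -175616/3573 ≈ -49.151)
o(H) = 56 + 4*H (o(H) = (H + 14*1)*4 = (H + 14)*4 = (14 + H)*4 = 56 + 4*H)
24970/o(-75) + 404946/B = 24970/(56 + 4*(-75)) + 404946/(-175616/3573) = 24970/(56 - 300) + 404946*(-3573/175616) = 24970/(-244) - 723436029/87808 = 24970*(-1/244) - 723436029/87808 = -12485/122 - 723436029/87808 = -44677739209/5356288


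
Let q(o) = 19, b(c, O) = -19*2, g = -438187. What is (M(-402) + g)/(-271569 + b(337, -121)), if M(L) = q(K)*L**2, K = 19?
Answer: -2632289/271607 ≈ -9.6915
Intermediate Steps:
b(c, O) = -38
M(L) = 19*L**2
(M(-402) + g)/(-271569 + b(337, -121)) = (19*(-402)**2 - 438187)/(-271569 - 38) = (19*161604 - 438187)/(-271607) = (3070476 - 438187)*(-1/271607) = 2632289*(-1/271607) = -2632289/271607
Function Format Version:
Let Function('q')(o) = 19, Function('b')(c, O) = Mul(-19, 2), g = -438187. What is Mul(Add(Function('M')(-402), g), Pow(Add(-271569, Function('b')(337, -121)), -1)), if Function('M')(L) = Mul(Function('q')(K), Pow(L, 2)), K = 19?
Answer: Rational(-2632289, 271607) ≈ -9.6915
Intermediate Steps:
Function('b')(c, O) = -38
Function('M')(L) = Mul(19, Pow(L, 2))
Mul(Add(Function('M')(-402), g), Pow(Add(-271569, Function('b')(337, -121)), -1)) = Mul(Add(Mul(19, Pow(-402, 2)), -438187), Pow(Add(-271569, -38), -1)) = Mul(Add(Mul(19, 161604), -438187), Pow(-271607, -1)) = Mul(Add(3070476, -438187), Rational(-1, 271607)) = Mul(2632289, Rational(-1, 271607)) = Rational(-2632289, 271607)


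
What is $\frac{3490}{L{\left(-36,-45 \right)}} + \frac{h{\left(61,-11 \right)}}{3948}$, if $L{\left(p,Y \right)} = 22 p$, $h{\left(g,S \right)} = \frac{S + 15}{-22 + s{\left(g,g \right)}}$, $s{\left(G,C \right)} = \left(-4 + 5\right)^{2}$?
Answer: $- \frac{446531}{101332} \approx -4.4066$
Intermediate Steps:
$s{\left(G,C \right)} = 1$ ($s{\left(G,C \right)} = 1^{2} = 1$)
$h{\left(g,S \right)} = - \frac{5}{7} - \frac{S}{21}$ ($h{\left(g,S \right)} = \frac{S + 15}{-22 + 1} = \frac{15 + S}{-21} = \left(15 + S\right) \left(- \frac{1}{21}\right) = - \frac{5}{7} - \frac{S}{21}$)
$\frac{3490}{L{\left(-36,-45 \right)}} + \frac{h{\left(61,-11 \right)}}{3948} = \frac{3490}{22 \left(-36\right)} + \frac{- \frac{5}{7} - - \frac{11}{21}}{3948} = \frac{3490}{-792} + \left(- \frac{5}{7} + \frac{11}{21}\right) \frac{1}{3948} = 3490 \left(- \frac{1}{792}\right) - \frac{1}{20727} = - \frac{1745}{396} - \frac{1}{20727} = - \frac{446531}{101332}$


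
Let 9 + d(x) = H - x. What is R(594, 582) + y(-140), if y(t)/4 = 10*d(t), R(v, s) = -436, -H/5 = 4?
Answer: 4004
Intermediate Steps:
H = -20 (H = -5*4 = -20)
d(x) = -29 - x (d(x) = -9 + (-20 - x) = -29 - x)
y(t) = -1160 - 40*t (y(t) = 4*(10*(-29 - t)) = 4*(-290 - 10*t) = -1160 - 40*t)
R(594, 582) + y(-140) = -436 + (-1160 - 40*(-140)) = -436 + (-1160 + 5600) = -436 + 4440 = 4004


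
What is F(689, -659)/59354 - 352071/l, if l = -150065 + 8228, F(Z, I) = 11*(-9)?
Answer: 6960926757/2806197766 ≈ 2.4806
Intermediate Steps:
F(Z, I) = -99
l = -141837
F(689, -659)/59354 - 352071/l = -99/59354 - 352071/(-141837) = -99*1/59354 - 352071*(-1/141837) = -99/59354 + 117357/47279 = 6960926757/2806197766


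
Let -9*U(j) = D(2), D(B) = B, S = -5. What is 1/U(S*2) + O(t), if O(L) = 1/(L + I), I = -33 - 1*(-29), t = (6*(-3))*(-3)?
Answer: -112/25 ≈ -4.4800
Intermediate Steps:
t = 54 (t = -18*(-3) = 54)
I = -4 (I = -33 + 29 = -4)
U(j) = -2/9 (U(j) = -⅑*2 = -2/9)
O(L) = 1/(-4 + L) (O(L) = 1/(L - 4) = 1/(-4 + L))
1/U(S*2) + O(t) = 1/(-2/9) + 1/(-4 + 54) = -9/2 + 1/50 = -112/25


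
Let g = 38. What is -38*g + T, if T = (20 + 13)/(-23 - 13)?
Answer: -17339/12 ≈ -1444.9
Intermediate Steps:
T = -11/12 (T = 33/(-36) = 33*(-1/36) = -11/12 ≈ -0.91667)
-38*g + T = -38*38 - 11/12 = -1444 - 11/12 = -17339/12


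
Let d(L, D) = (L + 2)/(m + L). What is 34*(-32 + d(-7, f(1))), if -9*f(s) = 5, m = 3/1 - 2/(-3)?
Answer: -1037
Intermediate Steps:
m = 11/3 (m = 3*1 - 2*(-⅓) = 3 + ⅔ = 11/3 ≈ 3.6667)
f(s) = -5/9 (f(s) = -⅑*5 = -5/9)
d(L, D) = (2 + L)/(11/3 + L) (d(L, D) = (L + 2)/(11/3 + L) = (2 + L)/(11/3 + L))
34*(-32 + d(-7, f(1))) = 34*(-32 + 3*(2 - 7)/(11 + 3*(-7))) = 34*(-32 + 3*(-5)/(11 - 21)) = 34*(-32 + 3*(-5)/(-10)) = 34*(-32 + 3*(-⅒)*(-5)) = 34*(-32 + 3/2) = 34*(-61/2) = -1037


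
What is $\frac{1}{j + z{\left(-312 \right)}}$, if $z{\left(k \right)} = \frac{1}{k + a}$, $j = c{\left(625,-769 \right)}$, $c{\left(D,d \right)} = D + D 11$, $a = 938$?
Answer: $\frac{626}{4695001} \approx 0.00013333$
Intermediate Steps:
$c{\left(D,d \right)} = 12 D$ ($c{\left(D,d \right)} = D + 11 D = 12 D$)
$j = 7500$ ($j = 12 \cdot 625 = 7500$)
$z{\left(k \right)} = \frac{1}{938 + k}$ ($z{\left(k \right)} = \frac{1}{k + 938} = \frac{1}{938 + k}$)
$\frac{1}{j + z{\left(-312 \right)}} = \frac{1}{7500 + \frac{1}{938 - 312}} = \frac{1}{7500 + \frac{1}{626}} = \frac{1}{\frac{4695001}{626}} = \frac{626}{4695001}$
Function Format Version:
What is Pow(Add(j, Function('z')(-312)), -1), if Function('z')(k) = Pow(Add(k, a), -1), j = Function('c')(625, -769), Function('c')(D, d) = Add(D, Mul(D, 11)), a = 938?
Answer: Rational(626, 4695001) ≈ 0.00013333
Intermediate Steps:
Function('c')(D, d) = Mul(12, D) (Function('c')(D, d) = Add(D, Mul(11, D)) = Mul(12, D))
j = 7500 (j = Mul(12, 625) = 7500)
Function('z')(k) = Pow(Add(938, k), -1) (Function('z')(k) = Pow(Add(k, 938), -1) = Pow(Add(938, k), -1))
Pow(Add(j, Function('z')(-312)), -1) = Pow(Add(7500, Pow(Add(938, -312), -1)), -1) = Pow(Add(7500, Pow(626, -1)), -1) = Pow(Add(7500, Rational(1, 626)), -1) = Pow(Rational(4695001, 626), -1) = Rational(626, 4695001)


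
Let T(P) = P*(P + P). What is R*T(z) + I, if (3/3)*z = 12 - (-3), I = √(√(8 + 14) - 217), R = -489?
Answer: -220050 + I*√(217 - √22) ≈ -2.2005e+5 + 14.571*I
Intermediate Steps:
I = √(-217 + √22) (I = √(√22 - 217) = √(-217 + √22) ≈ 14.571*I)
z = 15 (z = 12 - (-3) = 12 - 1*(-3) = 12 + 3 = 15)
T(P) = 2*P² (T(P) = P*(2*P) = 2*P²)
R*T(z) + I = -978*15² + √(-217 + √22) = -978*225 + √(-217 + √22) = -489*450 + √(-217 + √22) = -220050 + √(-217 + √22)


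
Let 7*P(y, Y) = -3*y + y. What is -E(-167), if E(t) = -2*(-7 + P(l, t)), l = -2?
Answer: -90/7 ≈ -12.857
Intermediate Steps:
P(y, Y) = -2*y/7 (P(y, Y) = (-3*y + y)/7 = (-2*y)/7 = -2*y/7)
E(t) = 90/7 (E(t) = -2*(-7 - 2/7*(-2)) = -2*(-7 + 4/7) = -2*(-45/7) = 90/7)
-E(-167) = -1*90/7 = -90/7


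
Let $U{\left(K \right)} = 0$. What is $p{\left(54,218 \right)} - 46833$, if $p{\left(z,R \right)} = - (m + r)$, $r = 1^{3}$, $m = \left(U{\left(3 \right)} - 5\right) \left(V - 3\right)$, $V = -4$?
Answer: $-46869$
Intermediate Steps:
$m = 35$ ($m = \left(0 - 5\right) \left(-4 - 3\right) = \left(-5\right) \left(-7\right) = 35$)
$r = 1$
$p{\left(z,R \right)} = -36$ ($p{\left(z,R \right)} = - (35 + 1) = \left(-1\right) 36 = -36$)
$p{\left(54,218 \right)} - 46833 = -36 - 46833 = -46869$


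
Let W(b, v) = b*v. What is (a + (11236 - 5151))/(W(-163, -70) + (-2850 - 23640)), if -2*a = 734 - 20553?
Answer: -31989/30160 ≈ -1.0606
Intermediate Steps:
a = 19819/2 (a = -(734 - 20553)/2 = -½*(-19819) = 19819/2 ≈ 9909.5)
(a + (11236 - 5151))/(W(-163, -70) + (-2850 - 23640)) = (19819/2 + (11236 - 5151))/(-163*(-70) + (-2850 - 23640)) = (19819/2 + 6085)/(11410 - 26490) = (31989/2)/(-15080) = (31989/2)*(-1/15080) = -31989/30160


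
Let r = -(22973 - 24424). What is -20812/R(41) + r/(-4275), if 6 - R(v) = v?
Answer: 17784103/29925 ≈ 594.29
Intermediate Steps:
R(v) = 6 - v
r = 1451 (r = -1*(-1451) = 1451)
-20812/R(41) + r/(-4275) = -20812/(6 - 1*41) + 1451/(-4275) = -20812/(6 - 41) + 1451*(-1/4275) = -20812/(-35) - 1451/4275 = -20812*(-1/35) - 1451/4275 = 20812/35 - 1451/4275 = 17784103/29925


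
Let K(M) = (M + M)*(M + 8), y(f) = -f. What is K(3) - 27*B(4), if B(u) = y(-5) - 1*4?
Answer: 39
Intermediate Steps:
K(M) = 2*M*(8 + M) (K(M) = (2*M)*(8 + M) = 2*M*(8 + M))
B(u) = 1 (B(u) = -1*(-5) - 1*4 = 5 - 4 = 1)
K(3) - 27*B(4) = 2*3*(8 + 3) - 27*1 = 2*3*11 - 27 = 66 - 27 = 39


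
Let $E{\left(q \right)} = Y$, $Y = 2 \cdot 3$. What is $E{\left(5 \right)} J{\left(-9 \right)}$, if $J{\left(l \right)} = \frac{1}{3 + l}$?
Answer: $-1$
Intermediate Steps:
$Y = 6$
$E{\left(q \right)} = 6$
$E{\left(5 \right)} J{\left(-9 \right)} = \frac{6}{3 - 9} = \frac{6}{-6} = 6 \left(- \frac{1}{6}\right) = -1$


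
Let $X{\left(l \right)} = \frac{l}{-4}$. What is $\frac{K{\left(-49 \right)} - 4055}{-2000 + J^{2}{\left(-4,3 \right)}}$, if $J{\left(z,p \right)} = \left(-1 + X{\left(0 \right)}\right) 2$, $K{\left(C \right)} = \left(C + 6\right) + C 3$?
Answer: $\frac{4245}{1996} \approx 2.1268$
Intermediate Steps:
$X{\left(l \right)} = - \frac{l}{4}$ ($X{\left(l \right)} = l \left(- \frac{1}{4}\right) = - \frac{l}{4}$)
$K{\left(C \right)} = 6 + 4 C$ ($K{\left(C \right)} = \left(6 + C\right) + 3 C = 6 + 4 C$)
$J{\left(z,p \right)} = -2$ ($J{\left(z,p \right)} = \left(-1 - 0\right) 2 = \left(-1 + 0\right) 2 = \left(-1\right) 2 = -2$)
$\frac{K{\left(-49 \right)} - 4055}{-2000 + J^{2}{\left(-4,3 \right)}} = \frac{\left(6 + 4 \left(-49\right)\right) - 4055}{-2000 + \left(-2\right)^{2}} = \frac{\left(6 - 196\right) - 4055}{-2000 + 4} = \frac{-190 - 4055}{-1996} = \left(-4245\right) \left(- \frac{1}{1996}\right) = \frac{4245}{1996}$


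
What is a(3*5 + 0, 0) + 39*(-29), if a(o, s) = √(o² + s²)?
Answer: -1116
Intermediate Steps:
a(3*5 + 0, 0) + 39*(-29) = √((3*5 + 0)² + 0²) + 39*(-29) = √((15 + 0)² + 0) - 1131 = √(15² + 0) - 1131 = √(225 + 0) - 1131 = √225 - 1131 = 15 - 1131 = -1116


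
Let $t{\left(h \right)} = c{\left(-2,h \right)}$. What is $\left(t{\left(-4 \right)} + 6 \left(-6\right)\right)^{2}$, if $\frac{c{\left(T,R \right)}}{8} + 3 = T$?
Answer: $5776$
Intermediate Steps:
$c{\left(T,R \right)} = -24 + 8 T$
$t{\left(h \right)} = -40$ ($t{\left(h \right)} = -24 + 8 \left(-2\right) = -24 - 16 = -40$)
$\left(t{\left(-4 \right)} + 6 \left(-6\right)\right)^{2} = \left(-40 + 6 \left(-6\right)\right)^{2} = \left(-40 - 36\right)^{2} = \left(-76\right)^{2} = 5776$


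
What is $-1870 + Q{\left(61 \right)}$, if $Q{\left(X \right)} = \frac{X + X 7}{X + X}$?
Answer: $-1866$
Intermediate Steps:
$Q{\left(X \right)} = 4$ ($Q{\left(X \right)} = \frac{X + 7 X}{2 X} = 8 X \frac{1}{2 X} = 4$)
$-1870 + Q{\left(61 \right)} = -1870 + 4 = -1866$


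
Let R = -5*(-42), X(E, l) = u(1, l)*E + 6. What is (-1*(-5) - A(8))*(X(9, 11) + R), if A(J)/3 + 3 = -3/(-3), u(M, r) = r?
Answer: 3465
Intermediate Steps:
A(J) = -6 (A(J) = -9 + 3*(-3/(-3)) = -9 + 3*(-3*(-1/3)) = -9 + 3*1 = -9 + 3 = -6)
X(E, l) = 6 + E*l (X(E, l) = l*E + 6 = E*l + 6 = 6 + E*l)
R = 210
(-1*(-5) - A(8))*(X(9, 11) + R) = (-1*(-5) - 1*(-6))*((6 + 9*11) + 210) = (5 + 6)*((6 + 99) + 210) = 11*(105 + 210) = 11*315 = 3465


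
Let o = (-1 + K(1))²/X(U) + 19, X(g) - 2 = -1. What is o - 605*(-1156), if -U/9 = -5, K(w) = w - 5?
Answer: 699424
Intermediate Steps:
K(w) = -5 + w
U = 45 (U = -9*(-5) = 45)
X(g) = 1 (X(g) = 2 - 1 = 1)
o = 44 (o = (-1 + (-5 + 1))²/1 + 19 = (-1 - 4)²*1 + 19 = (-5)²*1 + 19 = 25*1 + 19 = 25 + 19 = 44)
o - 605*(-1156) = 44 - 605*(-1156) = 44 + 699380 = 699424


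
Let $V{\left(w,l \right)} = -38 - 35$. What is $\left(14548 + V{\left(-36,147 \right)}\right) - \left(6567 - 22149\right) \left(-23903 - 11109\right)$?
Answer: $-545542509$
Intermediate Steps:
$V{\left(w,l \right)} = -73$
$\left(14548 + V{\left(-36,147 \right)}\right) - \left(6567 - 22149\right) \left(-23903 - 11109\right) = \left(14548 - 73\right) - \left(6567 - 22149\right) \left(-23903 - 11109\right) = 14475 - \left(-15582\right) \left(-35012\right) = 14475 - 545556984 = -545542509$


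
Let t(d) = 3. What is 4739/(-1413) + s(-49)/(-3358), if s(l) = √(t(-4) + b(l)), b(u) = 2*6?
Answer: -4739/1413 - √15/3358 ≈ -3.3550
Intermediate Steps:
b(u) = 12
s(l) = √15 (s(l) = √(3 + 12) = √15)
4739/(-1413) + s(-49)/(-3358) = 4739/(-1413) + √15/(-3358) = 4739*(-1/1413) + √15*(-1/3358) = -4739/1413 - √15/3358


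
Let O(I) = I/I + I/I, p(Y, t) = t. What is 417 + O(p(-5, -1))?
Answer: 419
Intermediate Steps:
O(I) = 2 (O(I) = 1 + 1 = 2)
417 + O(p(-5, -1)) = 417 + 2 = 419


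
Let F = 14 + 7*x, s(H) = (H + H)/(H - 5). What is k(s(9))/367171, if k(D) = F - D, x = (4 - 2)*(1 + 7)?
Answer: 243/734342 ≈ 0.00033091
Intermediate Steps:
x = 16 (x = 2*8 = 16)
s(H) = 2*H/(-5 + H) (s(H) = (2*H)/(-5 + H) = 2*H/(-5 + H))
F = 126 (F = 14 + 7*16 = 14 + 112 = 126)
k(D) = 126 - D
k(s(9))/367171 = (126 - 2*9/(-5 + 9))/367171 = (126 - 2*9/4)*(1/367171) = (126 - 1*9/2)*(1/367171) = (126 - 9/2)*(1/367171) = (243/2)*(1/367171) = 243/734342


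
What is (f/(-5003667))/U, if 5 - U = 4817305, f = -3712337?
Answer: -3712337/24104165039100 ≈ -1.5401e-7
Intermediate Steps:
U = -4817300 (U = 5 - 1*4817305 = 5 - 4817305 = -4817300)
(f/(-5003667))/U = -3712337/(-5003667)/(-4817300) = -3712337*(-1/5003667)*(-1/4817300) = (3712337/5003667)*(-1/4817300) = -3712337/24104165039100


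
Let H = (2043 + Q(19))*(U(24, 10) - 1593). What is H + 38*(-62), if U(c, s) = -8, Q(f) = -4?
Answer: -3266795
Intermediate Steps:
H = -3264439 (H = (2043 - 4)*(-8 - 1593) = 2039*(-1601) = -3264439)
H + 38*(-62) = -3264439 + 38*(-62) = -3264439 - 2356 = -3266795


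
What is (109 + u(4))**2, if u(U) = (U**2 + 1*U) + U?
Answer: 17689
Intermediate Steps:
u(U) = U**2 + 2*U (u(U) = (U**2 + U) + U = (U + U**2) + U = U**2 + 2*U)
(109 + u(4))**2 = (109 + 4*(2 + 4))**2 = (109 + 4*6)**2 = (109 + 24)**2 = 133**2 = 17689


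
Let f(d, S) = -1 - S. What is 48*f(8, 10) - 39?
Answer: -567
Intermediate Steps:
48*f(8, 10) - 39 = 48*(-1 - 1*10) - 39 = 48*(-1 - 10) - 39 = 48*(-11) - 39 = -528 - 39 = -567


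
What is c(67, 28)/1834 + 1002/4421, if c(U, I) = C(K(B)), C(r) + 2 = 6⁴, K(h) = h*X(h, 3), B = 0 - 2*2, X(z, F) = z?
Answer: 3779221/4054057 ≈ 0.93221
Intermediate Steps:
B = -4 (B = 0 - 4 = -4)
K(h) = h² (K(h) = h*h = h²)
C(r) = 1294 (C(r) = -2 + 6⁴ = -2 + 1296 = 1294)
c(U, I) = 1294
c(67, 28)/1834 + 1002/4421 = 1294/1834 + 1002/4421 = 1294*(1/1834) + 1002*(1/4421) = 647/917 + 1002/4421 = 3779221/4054057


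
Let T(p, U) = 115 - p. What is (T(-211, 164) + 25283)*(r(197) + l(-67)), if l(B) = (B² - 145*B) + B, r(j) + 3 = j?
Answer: 367002579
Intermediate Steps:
r(j) = -3 + j
l(B) = B² - 144*B
(T(-211, 164) + 25283)*(r(197) + l(-67)) = ((115 - 1*(-211)) + 25283)*((-3 + 197) - 67*(-144 - 67)) = ((115 + 211) + 25283)*(194 - 67*(-211)) = (326 + 25283)*(194 + 14137) = 25609*14331 = 367002579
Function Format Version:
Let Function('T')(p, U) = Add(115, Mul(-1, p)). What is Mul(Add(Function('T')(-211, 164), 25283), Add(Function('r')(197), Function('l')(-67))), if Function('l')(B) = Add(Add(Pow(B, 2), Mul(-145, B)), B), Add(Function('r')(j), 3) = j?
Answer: 367002579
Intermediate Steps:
Function('r')(j) = Add(-3, j)
Function('l')(B) = Add(Pow(B, 2), Mul(-144, B))
Mul(Add(Function('T')(-211, 164), 25283), Add(Function('r')(197), Function('l')(-67))) = Mul(Add(Add(115, Mul(-1, -211)), 25283), Add(Add(-3, 197), Mul(-67, Add(-144, -67)))) = Mul(Add(Add(115, 211), 25283), Add(194, Mul(-67, -211))) = Mul(Add(326, 25283), Add(194, 14137)) = Mul(25609, 14331) = 367002579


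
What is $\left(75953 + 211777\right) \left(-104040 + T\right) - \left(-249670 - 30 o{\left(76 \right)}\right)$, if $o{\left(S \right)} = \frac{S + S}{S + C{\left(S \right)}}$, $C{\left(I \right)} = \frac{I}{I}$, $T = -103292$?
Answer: $- \frac{4593464770570}{77} \approx -5.9655 \cdot 10^{10}$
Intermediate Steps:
$C{\left(I \right)} = 1$
$o{\left(S \right)} = \frac{2 S}{1 + S}$ ($o{\left(S \right)} = \frac{S + S}{S + 1} = \frac{2 S}{1 + S}$)
$\left(75953 + 211777\right) \left(-104040 + T\right) - \left(-249670 - 30 o{\left(76 \right)}\right) = \left(75953 + 211777\right) \left(-104040 - 103292\right) - \left(-249670 - 30 \cdot 2 \cdot 76 \frac{1}{1 + 76}\right) = 287730 \left(-207332\right) - \left(-249670 - 30 \cdot 2 \cdot 76 \cdot \frac{1}{77}\right) = -59655636360 - \left(-249670 - 30 \cdot 2 \cdot 76 \cdot \frac{1}{77}\right) = -59655636360 - \left(-249670 - 30 \cdot \frac{152}{77}\right) = -59655636360 - \left(-249670 - \frac{4560}{77}\right) = -59655636360 - - \frac{19229150}{77} = -59655636360 + \frac{19229150}{77} = - \frac{4593464770570}{77}$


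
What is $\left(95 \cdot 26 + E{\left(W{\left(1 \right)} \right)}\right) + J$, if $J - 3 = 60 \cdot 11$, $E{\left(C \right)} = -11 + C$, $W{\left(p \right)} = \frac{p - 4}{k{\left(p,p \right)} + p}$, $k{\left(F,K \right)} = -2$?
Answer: $3125$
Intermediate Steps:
$W{\left(p \right)} = \frac{-4 + p}{-2 + p}$ ($W{\left(p \right)} = \frac{p - 4}{-2 + p} = \frac{-4 + p}{-2 + p}$)
$J = 663$ ($J = 3 + 60 \cdot 11 = 3 + 660 = 663$)
$\left(95 \cdot 26 + E{\left(W{\left(1 \right)} \right)}\right) + J = \left(95 \cdot 26 - \left(11 - \frac{-4 + 1}{-2 + 1}\right)\right) + 663 = \left(2470 - \left(11 - \frac{1}{-1} \left(-3\right)\right)\right) + 663 = \left(2470 - 8\right) + 663 = 2462 + 663 = 3125$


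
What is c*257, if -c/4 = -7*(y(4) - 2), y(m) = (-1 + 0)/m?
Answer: -16191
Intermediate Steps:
y(m) = -1/m
c = -63 (c = -(-28)*(-1/4 - 2) = -(-28)*(-9)/4 = -4*63/4 = -63)
c*257 = -63*257 = -16191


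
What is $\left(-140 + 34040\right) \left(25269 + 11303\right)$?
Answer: $1239790800$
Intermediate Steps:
$\left(-140 + 34040\right) \left(25269 + 11303\right) = 33900 \cdot 36572 = 1239790800$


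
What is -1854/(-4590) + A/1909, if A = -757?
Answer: 3592/486795 ≈ 0.0073789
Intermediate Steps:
-1854/(-4590) + A/1909 = -1854/(-4590) - 757/1909 = -1854*(-1/4590) - 757*1/1909 = 103/255 - 757/1909 = 3592/486795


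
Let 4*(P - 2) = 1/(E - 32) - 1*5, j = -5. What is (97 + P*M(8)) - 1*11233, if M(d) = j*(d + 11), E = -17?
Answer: -1098263/98 ≈ -11207.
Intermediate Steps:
P = 73/98 (P = 2 + (1/(-17 - 32) - 1*5)/4 = 2 + (1/(-49) - 5)/4 = 2 + (-1/49 - 5)/4 = 2 + (¼)*(-246/49) = 2 - 123/98 = 73/98 ≈ 0.74490)
M(d) = -55 - 5*d (M(d) = -5*(d + 11) = -5*(11 + d) = -55 - 5*d)
(97 + P*M(8)) - 1*11233 = (97 + 73*(-55 - 5*8)/98) - 1*11233 = (97 + 73*(-55 - 40)/98) - 11233 = (97 + (73/98)*(-95)) - 11233 = (97 - 6935/98) - 11233 = 2571/98 - 11233 = -1098263/98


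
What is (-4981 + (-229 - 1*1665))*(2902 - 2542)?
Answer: -2475000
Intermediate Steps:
(-4981 + (-229 - 1*1665))*(2902 - 2542) = (-4981 + (-229 - 1665))*360 = (-4981 - 1894)*360 = -6875*360 = -2475000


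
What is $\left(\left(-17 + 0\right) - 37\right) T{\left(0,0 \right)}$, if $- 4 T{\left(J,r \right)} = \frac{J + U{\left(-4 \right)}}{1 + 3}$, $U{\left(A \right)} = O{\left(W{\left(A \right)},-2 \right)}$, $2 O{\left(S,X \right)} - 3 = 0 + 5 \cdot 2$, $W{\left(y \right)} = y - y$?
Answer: $\frac{351}{16} \approx 21.938$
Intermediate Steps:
$W{\left(y \right)} = 0$
$O{\left(S,X \right)} = \frac{13}{2}$ ($O{\left(S,X \right)} = \frac{3}{2} + \frac{0 + 5 \cdot 2}{2} = \frac{3}{2} + \frac{0 + 10}{2} = \frac{3}{2} + \frac{1}{2} \cdot 10 = \frac{3}{2} + 5 = \frac{13}{2}$)
$U{\left(A \right)} = \frac{13}{2}$
$T{\left(J,r \right)} = - \frac{13}{32} - \frac{J}{16}$ ($T{\left(J,r \right)} = - \frac{\left(J + \frac{13}{2}\right) \frac{1}{1 + 3}}{4} = - \frac{\left(\frac{13}{2} + J\right) \frac{1}{4}}{4} = - \frac{\frac{13}{8} + \frac{J}{4}}{4} = - \frac{13}{32} - \frac{J}{16}$)
$\left(\left(-17 + 0\right) - 37\right) T{\left(0,0 \right)} = \left(\left(-17 + 0\right) - 37\right) \left(- \frac{13}{32} - 0\right) = \left(-17 - 37\right) \left(- \frac{13}{32} + 0\right) = \left(-54\right) \left(- \frac{13}{32}\right) = \frac{351}{16}$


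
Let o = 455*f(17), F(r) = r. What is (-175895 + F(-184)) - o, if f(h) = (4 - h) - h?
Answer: -162429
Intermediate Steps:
f(h) = 4 - 2*h
o = -13650 (o = 455*(4 - 2*17) = 455*(4 - 34) = 455*(-30) = -13650)
(-175895 + F(-184)) - o = (-175895 - 184) - 1*(-13650) = -176079 + 13650 = -162429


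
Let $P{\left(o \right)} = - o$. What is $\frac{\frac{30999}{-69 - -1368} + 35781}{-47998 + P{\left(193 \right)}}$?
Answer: $- \frac{15503506}{20866703} \approx -0.74298$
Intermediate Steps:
$\frac{\frac{30999}{-69 - -1368} + 35781}{-47998 + P{\left(193 \right)}} = \frac{\frac{30999}{-69 - -1368} + 35781}{-47998 - 193} = \frac{\frac{30999}{-69 + 1368} + 35781}{-47998 - 193} = \frac{\frac{30999}{1299} + 35781}{-48191} = \left(30999 \cdot \frac{1}{1299} + 35781\right) \left(- \frac{1}{48191}\right) = \left(\frac{10333}{433} + 35781\right) \left(- \frac{1}{48191}\right) = \frac{15503506}{433} \left(- \frac{1}{48191}\right) = - \frac{15503506}{20866703}$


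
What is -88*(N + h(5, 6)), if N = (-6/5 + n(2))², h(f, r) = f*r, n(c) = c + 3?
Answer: -97768/25 ≈ -3910.7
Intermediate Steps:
n(c) = 3 + c
N = 361/25 (N = (-6/5 + (3 + 2))² = (-6*⅕ + 5)² = (-6/5 + 5)² = (19/5)² = 361/25 ≈ 14.440)
-88*(N + h(5, 6)) = -88*(361/25 + 5*6) = -88*(361/25 + 30) = -88*1111/25 = -97768/25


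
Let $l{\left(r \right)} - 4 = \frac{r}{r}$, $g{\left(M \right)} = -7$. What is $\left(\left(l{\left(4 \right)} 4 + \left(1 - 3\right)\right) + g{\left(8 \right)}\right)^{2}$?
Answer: $121$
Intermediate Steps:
$l{\left(r \right)} = 5$ ($l{\left(r \right)} = 4 + \frac{r}{r} = 4 + 1 = 5$)
$\left(\left(l{\left(4 \right)} 4 + \left(1 - 3\right)\right) + g{\left(8 \right)}\right)^{2} = \left(\left(5 \cdot 4 + \left(1 - 3\right)\right) - 7\right)^{2} = \left(\left(20 - 2\right) - 7\right)^{2} = \left(18 - 7\right)^{2} = 11^{2} = 121$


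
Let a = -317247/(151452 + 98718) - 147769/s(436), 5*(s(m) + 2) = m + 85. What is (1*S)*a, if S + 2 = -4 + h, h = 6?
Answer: 0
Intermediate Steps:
S = 0 (S = -2 + (-4 + 6) = -2 + 2 = 0)
s(m) = 15 + m/5 (s(m) = -2 + (m + 85)/5 = -2 + (85 + m)/5 = -2 + (17 + m/5) = 15 + m/5)
a = -61666322289/42612290 (a = -317247/(151452 + 98718) - 147769/(15 + (1/5)*436) = -317247/250170 - 147769/(15 + 436/5) = -317247*1/250170 - 147769/511/5 = -105749/83390 - 147769*5/511 = -105749/83390 - 738845/511 = -61666322289/42612290 ≈ -1447.1)
(1*S)*a = (1*0)*(-61666322289/42612290) = 0*(-61666322289/42612290) = 0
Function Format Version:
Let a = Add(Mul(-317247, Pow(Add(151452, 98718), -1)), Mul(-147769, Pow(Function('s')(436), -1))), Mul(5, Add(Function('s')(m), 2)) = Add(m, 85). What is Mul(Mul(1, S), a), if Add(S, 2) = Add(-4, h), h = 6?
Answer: 0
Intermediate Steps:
S = 0 (S = Add(-2, Add(-4, 6)) = Add(-2, 2) = 0)
Function('s')(m) = Add(15, Mul(Rational(1, 5), m)) (Function('s')(m) = Add(-2, Mul(Rational(1, 5), Add(m, 85))) = Add(-2, Mul(Rational(1, 5), Add(85, m))) = Add(-2, Add(17, Mul(Rational(1, 5), m))) = Add(15, Mul(Rational(1, 5), m)))
a = Rational(-61666322289, 42612290) (a = Add(Mul(-317247, Pow(Add(151452, 98718), -1)), Mul(-147769, Pow(Add(15, Mul(Rational(1, 5), 436)), -1))) = Add(Mul(-317247, Pow(250170, -1)), Mul(-147769, Pow(Add(15, Rational(436, 5)), -1))) = Add(Mul(-317247, Rational(1, 250170)), Mul(-147769, Pow(Rational(511, 5), -1))) = Add(Rational(-105749, 83390), Mul(-147769, Rational(5, 511))) = Add(Rational(-105749, 83390), Rational(-738845, 511)) = Rational(-61666322289, 42612290) ≈ -1447.1)
Mul(Mul(1, S), a) = Mul(Mul(1, 0), Rational(-61666322289, 42612290)) = Mul(0, Rational(-61666322289, 42612290)) = 0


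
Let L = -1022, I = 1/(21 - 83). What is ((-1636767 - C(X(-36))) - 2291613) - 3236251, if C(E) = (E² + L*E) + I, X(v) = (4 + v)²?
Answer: -444334097/62 ≈ -7.1667e+6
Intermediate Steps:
I = -1/62 (I = 1/(-62) = -1/62 ≈ -0.016129)
C(E) = -1/62 + E² - 1022*E (C(E) = (E² - 1022*E) - 1/62 = -1/62 + E² - 1022*E)
((-1636767 - C(X(-36))) - 2291613) - 3236251 = ((-1636767 - (-1/62 + ((4 - 36)²)² - 1022*(4 - 36)²)) - 2291613) - 3236251 = ((-1636767 - (-1/62 + ((-32)²)² - 1022*(-32)²)) - 2291613) - 3236251 = ((-1636767 - (-1/62 + 1024² - 1022*1024)) - 2291613) - 3236251 = ((-1636767 - (-1/62 + 1048576 - 1046528)) - 2291613) - 3236251 = ((-1636767 - 1*126975/62) - 2291613) - 3236251 = ((-1636767 - 126975/62) - 2291613) - 3236251 = (-101606529/62 - 2291613) - 3236251 = -243686535/62 - 3236251 = -444334097/62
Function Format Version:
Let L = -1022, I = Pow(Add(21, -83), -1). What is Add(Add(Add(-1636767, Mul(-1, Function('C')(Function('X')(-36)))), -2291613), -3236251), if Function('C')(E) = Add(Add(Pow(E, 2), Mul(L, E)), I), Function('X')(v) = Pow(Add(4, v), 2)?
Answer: Rational(-444334097, 62) ≈ -7.1667e+6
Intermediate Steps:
I = Rational(-1, 62) (I = Pow(-62, -1) = Rational(-1, 62) ≈ -0.016129)
Function('C')(E) = Add(Rational(-1, 62), Pow(E, 2), Mul(-1022, E)) (Function('C')(E) = Add(Add(Pow(E, 2), Mul(-1022, E)), Rational(-1, 62)) = Add(Rational(-1, 62), Pow(E, 2), Mul(-1022, E)))
Add(Add(Add(-1636767, Mul(-1, Function('C')(Function('X')(-36)))), -2291613), -3236251) = Add(Add(Add(-1636767, Mul(-1, Add(Rational(-1, 62), Pow(Pow(Add(4, -36), 2), 2), Mul(-1022, Pow(Add(4, -36), 2))))), -2291613), -3236251) = Add(Add(Add(-1636767, Mul(-1, Add(Rational(-1, 62), Pow(Pow(-32, 2), 2), Mul(-1022, Pow(-32, 2))))), -2291613), -3236251) = Add(Add(Add(-1636767, Mul(-1, Add(Rational(-1, 62), Pow(1024, 2), Mul(-1022, 1024)))), -2291613), -3236251) = Add(Add(Add(-1636767, Mul(-1, Add(Rational(-1, 62), 1048576, -1046528))), -2291613), -3236251) = Add(Add(Add(-1636767, Mul(-1, Rational(126975, 62))), -2291613), -3236251) = Add(Add(Add(-1636767, Rational(-126975, 62)), -2291613), -3236251) = Add(Add(Rational(-101606529, 62), -2291613), -3236251) = Add(Rational(-243686535, 62), -3236251) = Rational(-444334097, 62)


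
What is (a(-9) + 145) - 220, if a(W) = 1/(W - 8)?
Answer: -1276/17 ≈ -75.059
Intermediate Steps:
a(W) = 1/(-8 + W)
(a(-9) + 145) - 220 = (1/(-8 - 9) + 145) - 220 = (1/(-17) + 145) - 220 = (-1/17 + 145) - 220 = 2464/17 - 220 = -1276/17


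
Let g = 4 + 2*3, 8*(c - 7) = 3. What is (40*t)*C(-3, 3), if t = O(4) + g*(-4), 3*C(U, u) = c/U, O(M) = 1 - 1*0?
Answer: 3835/3 ≈ 1278.3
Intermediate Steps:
c = 59/8 (c = 7 + (1/8)*3 = 7 + 3/8 = 59/8 ≈ 7.3750)
g = 10 (g = 4 + 6 = 10)
O(M) = 1 (O(M) = 1 + 0 = 1)
C(U, u) = 59/(24*U) (C(U, u) = (59/(8*U))/3 = 59/(24*U))
t = -39 (t = 1 + 10*(-4) = 1 - 40 = -39)
(40*t)*C(-3, 3) = (40*(-39))*((59/24)/(-3)) = -3835*(-1)/3 = -1560*(-59/72) = 3835/3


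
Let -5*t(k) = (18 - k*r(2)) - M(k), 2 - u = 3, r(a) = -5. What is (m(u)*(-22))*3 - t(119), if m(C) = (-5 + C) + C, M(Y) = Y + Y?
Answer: 537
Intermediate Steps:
M(Y) = 2*Y
u = -1 (u = 2 - 1*3 = 2 - 3 = -1)
m(C) = -5 + 2*C
t(k) = -18/5 - 3*k/5 (t(k) = -((18 - k*(-5)) - 2*k)/5 = -((18 - (-5)*k) - 2*k)/5 = -((18 + 5*k) - 2*k)/5 = -(18 + 3*k)/5 = -18/5 - 3*k/5)
(m(u)*(-22))*3 - t(119) = ((-5 + 2*(-1))*(-22))*3 - (-18/5 - ⅗*119) = ((-5 - 2)*(-22))*3 - (-18/5 - 357/5) = -7*(-22)*3 - 1*(-75) = 154*3 + 75 = 462 + 75 = 537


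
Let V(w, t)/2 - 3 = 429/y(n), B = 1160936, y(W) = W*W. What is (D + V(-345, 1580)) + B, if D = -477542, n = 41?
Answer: 1148796258/1681 ≈ 6.8340e+5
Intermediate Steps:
y(W) = W²
V(w, t) = 10944/1681 (V(w, t) = 6 + 2*(429/(41²)) = 6 + 2*(429/1681) = 6 + 858/1681 = 10944/1681)
(D + V(-345, 1580)) + B = (-477542 + 10944/1681) + 1160936 = -802737158/1681 + 1160936 = 1148796258/1681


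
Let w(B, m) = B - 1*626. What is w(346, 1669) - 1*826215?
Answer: -826495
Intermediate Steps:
w(B, m) = -626 + B (w(B, m) = B - 626 = -626 + B)
w(346, 1669) - 1*826215 = (-626 + 346) - 1*826215 = -280 - 826215 = -826495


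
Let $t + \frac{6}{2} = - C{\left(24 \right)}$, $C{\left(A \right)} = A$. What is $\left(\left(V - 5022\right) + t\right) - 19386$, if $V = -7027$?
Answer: $-31462$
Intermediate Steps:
$t = -27$ ($t = -3 - 24 = -27$)
$\left(\left(V - 5022\right) + t\right) - 19386 = \left(\left(-7027 - 5022\right) - 27\right) - 19386 = \left(-12049 - 27\right) - 19386 = -12076 - 19386 = -31462$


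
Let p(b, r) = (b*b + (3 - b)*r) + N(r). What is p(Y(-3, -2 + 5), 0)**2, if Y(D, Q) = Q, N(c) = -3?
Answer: 36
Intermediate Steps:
p(b, r) = -3 + b**2 + r*(3 - b) (p(b, r) = (b*b + (3 - b)*r) - 3 = (b**2 + r*(3 - b)) - 3 = -3 + b**2 + r*(3 - b))
p(Y(-3, -2 + 5), 0)**2 = (-3 + (-2 + 5)**2 + 3*0 - 1*(-2 + 5)*0)**2 = (-3 + 3**2 + 0 - 1*3*0)**2 = (-3 + 9 + 0 + 0)**2 = 6**2 = 36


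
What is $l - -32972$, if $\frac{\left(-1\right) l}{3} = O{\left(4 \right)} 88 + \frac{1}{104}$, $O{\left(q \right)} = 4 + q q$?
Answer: $\frac{2879965}{104} \approx 27692.0$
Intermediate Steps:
$O{\left(q \right)} = 4 + q^{2}$
$l = - \frac{549123}{104}$ ($l = - 3 \left(\left(4 + 4^{2}\right) 88 + \frac{1}{104}\right) = - 3 \left(\left(4 + 16\right) 88 + \frac{1}{104}\right) = - 3 \left(20 \cdot 88 + \frac{1}{104}\right) = - 3 \left(1760 + \frac{1}{104}\right) = \left(-3\right) \frac{183041}{104} = - \frac{549123}{104} \approx -5280.0$)
$l - -32972 = - \frac{549123}{104} - -32972 = - \frac{549123}{104} + 32972 = \frac{2879965}{104}$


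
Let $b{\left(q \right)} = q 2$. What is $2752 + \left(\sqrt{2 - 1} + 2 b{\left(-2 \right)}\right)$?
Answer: $2745$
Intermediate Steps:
$b{\left(q \right)} = 2 q$
$2752 + \left(\sqrt{2 - 1} + 2 b{\left(-2 \right)}\right) = 2752 + \left(\sqrt{2 - 1} + 2 \cdot 2 \left(-2\right)\right) = 2752 + \left(\sqrt{1} + 2 \left(-4\right)\right) = 2752 + \left(1 - 8\right) = 2752 - 7 = 2745$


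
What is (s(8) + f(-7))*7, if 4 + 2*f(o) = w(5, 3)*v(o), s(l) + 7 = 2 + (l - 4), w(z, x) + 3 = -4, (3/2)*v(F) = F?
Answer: 280/3 ≈ 93.333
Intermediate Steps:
v(F) = 2*F/3
w(z, x) = -7 (w(z, x) = -3 - 4 = -7)
s(l) = -9 + l (s(l) = -7 + (2 + (l - 4)) = -7 + (2 + (-4 + l)) = -7 + (-2 + l) = -9 + l)
f(o) = -2 - 7*o/3 (f(o) = -2 + (-14*o/3)/2 = -2 - 7*o/3)
(s(8) + f(-7))*7 = ((-9 + 8) + (-2 - 7/3*(-7)))*7 = (-1 + (-2 + 49/3))*7 = (-1 + 43/3)*7 = (40/3)*7 = 280/3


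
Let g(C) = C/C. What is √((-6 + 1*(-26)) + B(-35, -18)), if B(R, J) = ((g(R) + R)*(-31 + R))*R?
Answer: 2*I*√19643 ≈ 280.31*I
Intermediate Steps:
g(C) = 1
B(R, J) = R*(1 + R)*(-31 + R) (B(R, J) = ((1 + R)*(-31 + R))*R = R*(1 + R)*(-31 + R))
√((-6 + 1*(-26)) + B(-35, -18)) = √((-6 + 1*(-26)) - 35*(-31 + (-35)² - 30*(-35))) = √((-6 - 26) - 35*(-31 + 1225 + 1050)) = √(-32 - 35*2244) = √(-32 - 78540) = √(-78572) = 2*I*√19643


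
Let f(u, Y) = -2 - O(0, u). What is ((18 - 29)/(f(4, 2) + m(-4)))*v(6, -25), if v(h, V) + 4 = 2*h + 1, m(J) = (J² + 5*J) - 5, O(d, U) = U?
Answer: 33/5 ≈ 6.6000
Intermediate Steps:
m(J) = -5 + J² + 5*J
f(u, Y) = -2 - u
v(h, V) = -3 + 2*h (v(h, V) = -4 + (2*h + 1) = -4 + (1 + 2*h) = -3 + 2*h)
((18 - 29)/(f(4, 2) + m(-4)))*v(6, -25) = ((18 - 29)/((-2 - 1*4) + (-5 + (-4)² + 5*(-4))))*(-3 + 2*6) = (-11/((-2 - 4) + (-5 + 16 - 20)))*(-3 + 12) = -11/(-6 - 9)*9 = -11/(-15)*9 = -11*(-1/15)*9 = (11/15)*9 = 33/5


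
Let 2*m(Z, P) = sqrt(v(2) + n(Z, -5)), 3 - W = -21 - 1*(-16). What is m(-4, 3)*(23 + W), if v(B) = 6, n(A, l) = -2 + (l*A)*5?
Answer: 31*sqrt(26) ≈ 158.07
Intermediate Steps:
n(A, l) = -2 + 5*A*l (n(A, l) = -2 + (A*l)*5 = -2 + 5*A*l)
W = 8 (W = 3 - (-21 - 1*(-16)) = 3 - (-21 + 16) = 3 - 1*(-5) = 3 + 5 = 8)
m(Z, P) = sqrt(4 - 25*Z)/2 (m(Z, P) = sqrt(6 + (-2 + 5*Z*(-5)))/2 = sqrt(6 + (-2 - 25*Z))/2 = sqrt(4 - 25*Z)/2)
m(-4, 3)*(23 + W) = (sqrt(4 - 25*(-4))/2)*(23 + 8) = (sqrt(4 + 100)/2)*31 = (sqrt(104)/2)*31 = ((2*sqrt(26))/2)*31 = sqrt(26)*31 = 31*sqrt(26)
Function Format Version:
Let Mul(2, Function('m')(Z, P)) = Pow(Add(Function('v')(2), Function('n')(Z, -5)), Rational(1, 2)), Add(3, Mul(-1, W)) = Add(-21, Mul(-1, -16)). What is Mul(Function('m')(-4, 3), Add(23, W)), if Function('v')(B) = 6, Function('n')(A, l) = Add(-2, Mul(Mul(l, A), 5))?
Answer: Mul(31, Pow(26, Rational(1, 2))) ≈ 158.07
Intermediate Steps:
Function('n')(A, l) = Add(-2, Mul(5, A, l)) (Function('n')(A, l) = Add(-2, Mul(Mul(A, l), 5)) = Add(-2, Mul(5, A, l)))
W = 8 (W = Add(3, Mul(-1, Add(-21, Mul(-1, -16)))) = Add(3, Mul(-1, Add(-21, 16))) = Add(3, Mul(-1, -5)) = Add(3, 5) = 8)
Function('m')(Z, P) = Mul(Rational(1, 2), Pow(Add(4, Mul(-25, Z)), Rational(1, 2))) (Function('m')(Z, P) = Mul(Rational(1, 2), Pow(Add(6, Add(-2, Mul(5, Z, -5))), Rational(1, 2))) = Mul(Rational(1, 2), Pow(Add(6, Add(-2, Mul(-25, Z))), Rational(1, 2))) = Mul(Rational(1, 2), Pow(Add(4, Mul(-25, Z)), Rational(1, 2))))
Mul(Function('m')(-4, 3), Add(23, W)) = Mul(Mul(Rational(1, 2), Pow(Add(4, Mul(-25, -4)), Rational(1, 2))), Add(23, 8)) = Mul(Mul(Rational(1, 2), Pow(Add(4, 100), Rational(1, 2))), 31) = Mul(Mul(Rational(1, 2), Pow(104, Rational(1, 2))), 31) = Mul(Mul(Rational(1, 2), Mul(2, Pow(26, Rational(1, 2)))), 31) = Mul(Pow(26, Rational(1, 2)), 31) = Mul(31, Pow(26, Rational(1, 2)))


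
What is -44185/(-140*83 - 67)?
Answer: 44185/11687 ≈ 3.7807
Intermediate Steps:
-44185/(-140*83 - 67) = -44185/(-11620 - 67) = -44185/(-11687) = -44185*(-1/11687) = 44185/11687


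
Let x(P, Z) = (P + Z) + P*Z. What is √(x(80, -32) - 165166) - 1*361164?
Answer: -361164 + 7*I*√3422 ≈ -3.6116e+5 + 409.48*I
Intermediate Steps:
x(P, Z) = P + Z + P*Z
√(x(80, -32) - 165166) - 1*361164 = √((80 - 32 + 80*(-32)) - 165166) - 1*361164 = √((80 - 32 - 2560) - 165166) - 361164 = √(-2512 - 165166) - 361164 = √(-167678) - 361164 = 7*I*√3422 - 361164 = -361164 + 7*I*√3422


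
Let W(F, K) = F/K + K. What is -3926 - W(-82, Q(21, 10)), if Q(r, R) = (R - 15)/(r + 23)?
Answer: -1022447/220 ≈ -4647.5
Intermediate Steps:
Q(r, R) = (-15 + R)/(23 + r)
W(F, K) = K + F/K
-3926 - W(-82, Q(21, 10)) = -3926 - ((-15 + 10)/(23 + 21) - 82*(23 + 21)/(-15 + 10)) = -3926 - (-5/44 - 82/(-5/44)) = -3926 - (-5/44 - 82*(-44/5)) = -3926 - (-5/44 + 3608/5) = -3926 - 1*158727/220 = -3926 - 158727/220 = -1022447/220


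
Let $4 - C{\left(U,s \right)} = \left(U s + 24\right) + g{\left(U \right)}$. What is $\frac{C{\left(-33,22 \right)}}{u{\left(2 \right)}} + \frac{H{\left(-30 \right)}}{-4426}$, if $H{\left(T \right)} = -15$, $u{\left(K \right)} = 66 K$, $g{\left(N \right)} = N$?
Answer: $\frac{1636397}{292116} \approx 5.6019$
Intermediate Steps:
$C{\left(U,s \right)} = -20 - U - U s$ ($C{\left(U,s \right)} = 4 - \left(\left(U s + 24\right) + U\right) = 4 - \left(\left(24 + U s\right) + U\right) = 4 - \left(24 + U + U s\right) = -20 - U - U s$)
$\frac{C{\left(-33,22 \right)}}{u{\left(2 \right)}} + \frac{H{\left(-30 \right)}}{-4426} = \frac{-20 - -33 - \left(-33\right) 22}{66 \cdot 2} - \frac{15}{-4426} = \frac{-20 + 33 + 726}{132} - - \frac{15}{4426} = 739 \cdot \frac{1}{132} + \frac{15}{4426} = \frac{739}{132} + \frac{15}{4426} = \frac{1636397}{292116}$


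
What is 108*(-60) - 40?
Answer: -6520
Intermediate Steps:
108*(-60) - 40 = -6480 - 40 = -6520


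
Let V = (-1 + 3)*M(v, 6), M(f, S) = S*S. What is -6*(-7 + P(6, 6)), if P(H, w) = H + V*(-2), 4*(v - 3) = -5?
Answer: 870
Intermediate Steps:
v = 7/4 (v = 3 + (¼)*(-5) = 3 - 5/4 = 7/4 ≈ 1.7500)
M(f, S) = S²
V = 72 (V = (-1 + 3)*6² = 2*36 = 72)
P(H, w) = -144 + H (P(H, w) = H + 72*(-2) = H - 144 = -144 + H)
-6*(-7 + P(6, 6)) = -6*(-7 + (-144 + 6)) = -6*(-7 - 138) = -6*(-145) = 870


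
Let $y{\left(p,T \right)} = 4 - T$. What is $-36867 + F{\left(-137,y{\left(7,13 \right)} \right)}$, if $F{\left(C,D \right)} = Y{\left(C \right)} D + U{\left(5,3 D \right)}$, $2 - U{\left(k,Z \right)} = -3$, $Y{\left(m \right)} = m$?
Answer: $-35629$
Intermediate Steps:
$U{\left(k,Z \right)} = 5$ ($U{\left(k,Z \right)} = 2 - -3 = 2 + 3 = 5$)
$F{\left(C,D \right)} = 5 + C D$ ($F{\left(C,D \right)} = C D + 5 = 5 + C D$)
$-36867 + F{\left(-137,y{\left(7,13 \right)} \right)} = -36867 - \left(-5 + 137 \left(4 - 13\right)\right) = -36867 + \left(5 - -1233\right) = -36867 + \left(5 + 1233\right) = -36867 + 1238 = -35629$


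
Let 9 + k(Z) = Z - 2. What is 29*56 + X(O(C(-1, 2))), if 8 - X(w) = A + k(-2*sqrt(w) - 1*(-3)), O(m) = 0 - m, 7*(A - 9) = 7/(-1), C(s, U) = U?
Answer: 1632 + 2*I*sqrt(2) ≈ 1632.0 + 2.8284*I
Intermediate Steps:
k(Z) = -11 + Z (k(Z) = -9 + (Z - 2) = -9 + (-2 + Z) = -11 + Z)
A = 8 (A = 9 + (7/(-1))/7 = 9 + (7*(-1))/7 = 9 + (1/7)*(-7) = 9 - 1 = 8)
O(m) = -m
X(w) = 8 + 2*sqrt(w) (X(w) = 8 - (8 + (-11 + (-2*sqrt(w) - 1*(-3)))) = 8 - (8 + (-11 + (-2*sqrt(w) + 3))) = 8 - (8 + (-11 + (3 - 2*sqrt(w)))) = 8 - (8 + (-8 - 2*sqrt(w))) = 8 - (-2)*sqrt(w) = 8 + 2*sqrt(w))
29*56 + X(O(C(-1, 2))) = 29*56 + (8 + 2*sqrt(-1*2)) = 1624 + (8 + 2*sqrt(-2)) = 1624 + (8 + 2*(I*sqrt(2))) = 1624 + (8 + 2*I*sqrt(2)) = 1632 + 2*I*sqrt(2)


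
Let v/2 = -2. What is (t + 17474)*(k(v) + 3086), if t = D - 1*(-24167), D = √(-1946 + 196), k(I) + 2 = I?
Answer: 128254280 + 15400*I*√70 ≈ 1.2825e+8 + 1.2885e+5*I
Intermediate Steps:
v = -4 (v = 2*(-2) = -4)
k(I) = -2 + I
D = 5*I*√70 (D = √(-1750) = 5*I*√70 ≈ 41.833*I)
t = 24167 + 5*I*√70 (t = 5*I*√70 - 1*(-24167) = 5*I*√70 + 24167 = 24167 + 5*I*√70 ≈ 24167.0 + 41.833*I)
(t + 17474)*(k(v) + 3086) = ((24167 + 5*I*√70) + 17474)*((-2 - 4) + 3086) = (41641 + 5*I*√70)*(-6 + 3086) = (41641 + 5*I*√70)*3080 = 128254280 + 15400*I*√70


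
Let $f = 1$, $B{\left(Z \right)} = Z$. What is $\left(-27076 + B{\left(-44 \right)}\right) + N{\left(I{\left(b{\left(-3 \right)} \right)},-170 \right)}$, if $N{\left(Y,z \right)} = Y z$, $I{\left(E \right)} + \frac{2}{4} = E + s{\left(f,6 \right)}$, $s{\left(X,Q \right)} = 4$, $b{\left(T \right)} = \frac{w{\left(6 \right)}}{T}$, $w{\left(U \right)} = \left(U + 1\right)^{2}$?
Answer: $- \frac{74815}{3} \approx -24938.0$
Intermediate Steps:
$w{\left(U \right)} = \left(1 + U\right)^{2}$
$b{\left(T \right)} = \frac{49}{T}$ ($b{\left(T \right)} = \frac{\left(1 + 6\right)^{2}}{T} = \frac{7^{2}}{T} = \frac{49}{T}$)
$I{\left(E \right)} = \frac{7}{2} + E$ ($I{\left(E \right)} = - \frac{1}{2} + \left(E + 4\right) = - \frac{1}{2} + \left(4 + E\right) = \frac{7}{2} + E$)
$\left(-27076 + B{\left(-44 \right)}\right) + N{\left(I{\left(b{\left(-3 \right)} \right)},-170 \right)} = \left(-27076 - 44\right) + \left(\frac{7}{2} + \frac{49}{-3}\right) \left(-170\right) = -27120 + \left(\frac{7}{2} + 49 \left(- \frac{1}{3}\right)\right) \left(-170\right) = -27120 + \left(\frac{7}{2} - \frac{49}{3}\right) \left(-170\right) = -27120 - - \frac{6545}{3} = -27120 + \frac{6545}{3} = - \frac{74815}{3}$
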